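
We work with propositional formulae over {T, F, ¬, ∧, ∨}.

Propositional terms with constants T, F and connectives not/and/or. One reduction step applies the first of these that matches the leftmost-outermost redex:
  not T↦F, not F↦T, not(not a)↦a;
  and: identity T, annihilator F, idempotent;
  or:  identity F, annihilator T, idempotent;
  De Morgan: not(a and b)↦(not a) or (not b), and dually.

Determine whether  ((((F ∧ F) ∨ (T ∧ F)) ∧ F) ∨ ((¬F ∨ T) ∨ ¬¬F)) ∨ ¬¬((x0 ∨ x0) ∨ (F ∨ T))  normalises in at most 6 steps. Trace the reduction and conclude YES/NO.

  start: ((((F ∧ F) ∨ (T ∧ F)) ∧ F) ∨ ((¬F ∨ T) ∨ ¬¬F)) ∨ ¬¬((x0 ∨ x0) ∨ (F ∨ T))
  [1] (F ∨ ((¬F ∨ T) ∨ ¬¬F)) ∨ ¬¬((x0 ∨ x0) ∨ (F ∨ T))
  [2] ((¬F ∨ T) ∨ ¬¬F) ∨ ¬¬((x0 ∨ x0) ∨ (F ∨ T))
  [3] (T ∨ ¬¬F) ∨ ¬¬((x0 ∨ x0) ∨ (F ∨ T))
  [4] T ∨ ¬¬((x0 ∨ x0) ∨ (F ∨ T))
  [5] T

Answer: YES — reaches normal form T in 5 ≤ 6 steps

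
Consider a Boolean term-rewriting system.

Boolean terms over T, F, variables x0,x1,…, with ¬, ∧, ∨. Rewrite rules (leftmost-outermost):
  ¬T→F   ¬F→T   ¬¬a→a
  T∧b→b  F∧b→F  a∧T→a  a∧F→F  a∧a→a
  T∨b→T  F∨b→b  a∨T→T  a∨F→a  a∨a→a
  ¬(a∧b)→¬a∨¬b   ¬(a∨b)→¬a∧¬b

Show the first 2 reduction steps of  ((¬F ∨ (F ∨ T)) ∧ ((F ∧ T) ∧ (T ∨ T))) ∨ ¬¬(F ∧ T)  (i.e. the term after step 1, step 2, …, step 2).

Answer: after 2 steps: (T ∧ ((F ∧ T) ∧ (T ∨ T))) ∨ ¬¬(F ∧ T)

Working:
  start: ((¬F ∨ (F ∨ T)) ∧ ((F ∧ T) ∧ (T ∨ T))) ∨ ¬¬(F ∧ T)
  step 1: ((T ∨ (F ∨ T)) ∧ ((F ∧ T) ∧ (T ∨ T))) ∨ ¬¬(F ∧ T)
  step 2: (T ∧ ((F ∧ T) ∧ (T ∨ T))) ∨ ¬¬(F ∧ T)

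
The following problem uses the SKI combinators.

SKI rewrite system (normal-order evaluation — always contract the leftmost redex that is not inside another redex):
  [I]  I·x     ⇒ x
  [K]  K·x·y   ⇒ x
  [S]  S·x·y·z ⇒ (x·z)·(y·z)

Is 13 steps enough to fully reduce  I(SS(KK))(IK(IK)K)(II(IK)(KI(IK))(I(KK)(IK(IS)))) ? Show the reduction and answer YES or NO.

  start: I(SS(KK))(IK(IK)K)(II(IK)(KI(IK))(I(KK)(IK(IS))))
  →1  SS(KK)(IK(IK)K)(II(IK)(KI(IK))(I(KK)(IK(IS))))
  →2  S(IK(IK)K)(KK(IK(IK)K))(II(IK)(KI(IK))(I(KK)(IK(IS))))
  →3  IK(IK)K(II(IK)(KI(IK))(I(KK)(IK(IS))))(KK(IK(IK)K)(II(IK)(KI(IK))(I(KK)(IK(IS)))))
  →4  K(IK)K(II(IK)(KI(IK))(I(KK)(IK(IS))))(KK(IK(IK)K)(II(IK)(KI(IK))(I(KK)(IK(IS)))))
  →5  IK(II(IK)(KI(IK))(I(KK)(IK(IS))))(KK(IK(IK)K)(II(IK)(KI(IK))(I(KK)(IK(IS)))))
  →6  K(II(IK)(KI(IK))(I(KK)(IK(IS))))(KK(IK(IK)K)(II(IK)(KI(IK))(I(KK)(IK(IS)))))
  →7  II(IK)(KI(IK))(I(KK)(IK(IS)))
  →8  I(IK)(KI(IK))(I(KK)(IK(IS)))
  →9  IK(KI(IK))(I(KK)(IK(IS)))
  →10  K(KI(IK))(I(KK)(IK(IS)))
  →11  KI(IK)
  →12  I

Answer: YES — reaches normal form I in 12 ≤ 13 steps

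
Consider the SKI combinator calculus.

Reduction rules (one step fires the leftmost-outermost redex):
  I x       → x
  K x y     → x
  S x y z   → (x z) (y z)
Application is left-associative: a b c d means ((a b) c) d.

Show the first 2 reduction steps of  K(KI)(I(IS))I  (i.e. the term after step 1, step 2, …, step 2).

  start: K(KI)(I(IS))I
  →1  KII
  →2  I

Answer: after 2 steps: I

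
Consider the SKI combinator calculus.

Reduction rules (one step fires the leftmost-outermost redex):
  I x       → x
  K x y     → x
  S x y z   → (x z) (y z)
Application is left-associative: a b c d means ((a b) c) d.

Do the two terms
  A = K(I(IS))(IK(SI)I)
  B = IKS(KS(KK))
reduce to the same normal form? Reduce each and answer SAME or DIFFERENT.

Term A:
  start: K(I(IS))(IK(SI)I)
  step 1: I(IS)
  step 2: IS
  step 3: S

Term B:
  start: IKS(KS(KK))
  step 1: KS(KS(KK))
  step 2: S

Answer: SAME — A ⇓ S, B ⇓ S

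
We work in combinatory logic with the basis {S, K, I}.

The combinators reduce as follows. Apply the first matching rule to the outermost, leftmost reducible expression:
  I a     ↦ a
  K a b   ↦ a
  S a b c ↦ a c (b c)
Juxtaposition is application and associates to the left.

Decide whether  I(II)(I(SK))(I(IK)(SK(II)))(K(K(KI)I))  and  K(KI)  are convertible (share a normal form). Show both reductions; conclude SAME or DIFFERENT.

Answer: SAME — A ⇓ K(KI), B ⇓ K(KI)

Reduction:
Term A:
  start: I(II)(I(SK))(I(IK)(SK(II)))(K(K(KI)I))
  [1] II(I(SK))(I(IK)(SK(II)))(K(K(KI)I))
  [2] I(I(SK))(I(IK)(SK(II)))(K(K(KI)I))
  [3] I(SK)(I(IK)(SK(II)))(K(K(KI)I))
  [4] SK(I(IK)(SK(II)))(K(K(KI)I))
  [5] K(K(K(KI)I))(I(IK)(SK(II))(K(K(KI)I)))
  [6] K(K(KI)I)
  [7] K(KI)

Term B:
  start: K(KI)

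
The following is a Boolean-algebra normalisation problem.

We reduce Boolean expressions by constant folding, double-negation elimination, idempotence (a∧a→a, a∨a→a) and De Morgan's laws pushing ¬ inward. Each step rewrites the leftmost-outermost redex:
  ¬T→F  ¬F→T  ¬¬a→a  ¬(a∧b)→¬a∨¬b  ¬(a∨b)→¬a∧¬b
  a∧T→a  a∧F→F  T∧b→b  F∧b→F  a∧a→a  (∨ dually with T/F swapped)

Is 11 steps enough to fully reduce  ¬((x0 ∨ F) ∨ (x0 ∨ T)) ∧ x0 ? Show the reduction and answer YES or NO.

  start: ¬((x0 ∨ F) ∨ (x0 ∨ T)) ∧ x0
  step 1: (¬(x0 ∨ F) ∧ ¬(x0 ∨ T)) ∧ x0
  step 2: ((¬x0 ∧ ¬F) ∧ ¬(x0 ∨ T)) ∧ x0
  step 3: ((¬x0 ∧ T) ∧ ¬(x0 ∨ T)) ∧ x0
  step 4: (¬x0 ∧ ¬(x0 ∨ T)) ∧ x0
  step 5: (¬x0 ∧ (¬x0 ∧ ¬T)) ∧ x0
  step 6: (¬x0 ∧ (¬x0 ∧ F)) ∧ x0
  step 7: (¬x0 ∧ F) ∧ x0
  step 8: F ∧ x0
  step 9: F

Answer: YES — reaches normal form F in 9 ≤ 11 steps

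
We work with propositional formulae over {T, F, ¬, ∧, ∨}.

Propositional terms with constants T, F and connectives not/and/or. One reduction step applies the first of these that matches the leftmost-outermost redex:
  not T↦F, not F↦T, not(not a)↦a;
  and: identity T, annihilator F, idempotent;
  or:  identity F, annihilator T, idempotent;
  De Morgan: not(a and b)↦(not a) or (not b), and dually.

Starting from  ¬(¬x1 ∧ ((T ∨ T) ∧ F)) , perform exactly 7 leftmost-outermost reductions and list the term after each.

Answer: after 7 steps: x1 ∨ ¬F

Derivation:
  start: ¬(¬x1 ∧ ((T ∨ T) ∧ F))
  →1  ¬¬x1 ∨ ¬((T ∨ T) ∧ F)
  →2  x1 ∨ ¬((T ∨ T) ∧ F)
  →3  x1 ∨ (¬(T ∨ T) ∨ ¬F)
  →4  x1 ∨ ((¬T ∧ ¬T) ∨ ¬F)
  →5  x1 ∨ (¬T ∨ ¬F)
  →6  x1 ∨ (F ∨ ¬F)
  →7  x1 ∨ ¬F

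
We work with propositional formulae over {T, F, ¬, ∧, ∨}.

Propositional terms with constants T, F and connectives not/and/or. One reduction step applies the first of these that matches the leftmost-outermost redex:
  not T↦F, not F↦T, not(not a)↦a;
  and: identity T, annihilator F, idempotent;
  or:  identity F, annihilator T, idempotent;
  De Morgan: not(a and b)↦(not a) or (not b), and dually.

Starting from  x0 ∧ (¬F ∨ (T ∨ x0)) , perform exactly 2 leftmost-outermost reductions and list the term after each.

Answer: after 2 steps: x0 ∧ T

Working:
  start: x0 ∧ (¬F ∨ (T ∨ x0))
  [1] x0 ∧ (T ∨ (T ∨ x0))
  [2] x0 ∧ T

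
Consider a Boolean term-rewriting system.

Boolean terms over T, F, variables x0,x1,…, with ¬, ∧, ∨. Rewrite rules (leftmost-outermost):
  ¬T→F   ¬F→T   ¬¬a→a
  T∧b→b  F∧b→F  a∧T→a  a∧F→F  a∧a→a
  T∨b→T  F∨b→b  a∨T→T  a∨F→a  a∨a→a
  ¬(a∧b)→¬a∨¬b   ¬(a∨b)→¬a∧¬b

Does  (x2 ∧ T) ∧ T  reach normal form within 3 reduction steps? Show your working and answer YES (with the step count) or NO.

Answer: YES — reaches normal form x2 in 2 ≤ 3 steps

Derivation:
  start: (x2 ∧ T) ∧ T
  [1] x2 ∧ T
  [2] x2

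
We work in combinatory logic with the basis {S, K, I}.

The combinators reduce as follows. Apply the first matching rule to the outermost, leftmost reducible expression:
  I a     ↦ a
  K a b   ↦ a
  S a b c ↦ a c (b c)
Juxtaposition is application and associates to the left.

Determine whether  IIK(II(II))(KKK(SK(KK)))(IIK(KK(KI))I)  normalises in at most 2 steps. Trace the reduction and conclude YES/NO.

Answer: NO — after 2 steps the term is K(II(II))(KKK(SK(KK)))(IIK(KK(KI))I), not yet normal

Reduction:
  start: IIK(II(II))(KKK(SK(KK)))(IIK(KK(KI))I)
  →1  IK(II(II))(KKK(SK(KK)))(IIK(KK(KI))I)
  →2  K(II(II))(KKK(SK(KK)))(IIK(KK(KI))I)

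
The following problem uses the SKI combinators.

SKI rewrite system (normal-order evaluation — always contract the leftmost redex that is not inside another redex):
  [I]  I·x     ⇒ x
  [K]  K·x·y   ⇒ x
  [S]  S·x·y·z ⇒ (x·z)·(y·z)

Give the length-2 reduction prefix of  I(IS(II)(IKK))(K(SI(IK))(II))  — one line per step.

Answer: after 2 steps: S(II)(IKK)(K(SI(IK))(II))

Reduction:
  start: I(IS(II)(IKK))(K(SI(IK))(II))
  [1] IS(II)(IKK)(K(SI(IK))(II))
  [2] S(II)(IKK)(K(SI(IK))(II))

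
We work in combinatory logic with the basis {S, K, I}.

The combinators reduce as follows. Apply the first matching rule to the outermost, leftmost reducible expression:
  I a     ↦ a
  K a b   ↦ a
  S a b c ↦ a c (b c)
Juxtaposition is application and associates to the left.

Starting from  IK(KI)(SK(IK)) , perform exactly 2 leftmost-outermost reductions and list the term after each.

Answer: after 2 steps: KI

Derivation:
  start: IK(KI)(SK(IK))
  step 1: K(KI)(SK(IK))
  step 2: KI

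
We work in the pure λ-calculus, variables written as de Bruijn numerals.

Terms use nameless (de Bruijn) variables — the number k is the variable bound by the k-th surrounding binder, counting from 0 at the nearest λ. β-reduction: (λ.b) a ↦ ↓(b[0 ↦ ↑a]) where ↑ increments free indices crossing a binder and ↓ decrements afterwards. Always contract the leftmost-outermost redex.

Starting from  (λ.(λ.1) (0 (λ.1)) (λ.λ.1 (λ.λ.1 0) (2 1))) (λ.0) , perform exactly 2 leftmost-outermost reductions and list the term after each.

  start: (λ.(λ.1) (0 (λ.1)) (λ.λ.1 (λ.λ.1 0) (2 1))) (λ.0)
  →1  (λ.λ.0) ((λ.0) (λ.λ.0)) (λ.λ.1 (λ.λ.1 0) ((λ.0) 1))
  →2  (λ.0) (λ.λ.1 (λ.λ.1 0) ((λ.0) 1))

Answer: after 2 steps: (λ.0) (λ.λ.1 (λ.λ.1 0) ((λ.0) 1))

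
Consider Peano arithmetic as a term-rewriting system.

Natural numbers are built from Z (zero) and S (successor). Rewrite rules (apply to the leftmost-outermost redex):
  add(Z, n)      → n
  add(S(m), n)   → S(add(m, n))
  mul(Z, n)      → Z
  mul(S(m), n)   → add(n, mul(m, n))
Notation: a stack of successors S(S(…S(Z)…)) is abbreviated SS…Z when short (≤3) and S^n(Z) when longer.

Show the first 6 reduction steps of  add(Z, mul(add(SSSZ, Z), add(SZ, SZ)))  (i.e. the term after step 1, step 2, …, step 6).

Answer: after 6 steps: S(add(SZ, mul(add(SSZ, Z), add(SZ, SZ))))

Derivation:
  start: add(Z, mul(add(SSSZ, Z), add(SZ, SZ)))
  [1] mul(add(SSSZ, Z), add(SZ, SZ))
  [2] mul(S(add(SSZ, Z)), add(SZ, SZ))
  [3] add(add(SZ, SZ), mul(add(SSZ, Z), add(SZ, SZ)))
  [4] add(S(add(Z, SZ)), mul(add(SSZ, Z), add(SZ, SZ)))
  [5] S(add(add(Z, SZ), mul(add(SSZ, Z), add(SZ, SZ))))
  [6] S(add(SZ, mul(add(SSZ, Z), add(SZ, SZ))))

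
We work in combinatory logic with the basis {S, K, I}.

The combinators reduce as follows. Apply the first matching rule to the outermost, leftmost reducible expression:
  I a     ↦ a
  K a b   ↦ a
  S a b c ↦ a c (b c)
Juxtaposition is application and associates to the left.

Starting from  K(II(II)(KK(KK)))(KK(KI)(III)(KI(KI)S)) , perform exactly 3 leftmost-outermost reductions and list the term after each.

  start: K(II(II)(KK(KK)))(KK(KI)(III)(KI(KI)S))
  step 1: II(II)(KK(KK))
  step 2: I(II)(KK(KK))
  step 3: II(KK(KK))

Answer: after 3 steps: II(KK(KK))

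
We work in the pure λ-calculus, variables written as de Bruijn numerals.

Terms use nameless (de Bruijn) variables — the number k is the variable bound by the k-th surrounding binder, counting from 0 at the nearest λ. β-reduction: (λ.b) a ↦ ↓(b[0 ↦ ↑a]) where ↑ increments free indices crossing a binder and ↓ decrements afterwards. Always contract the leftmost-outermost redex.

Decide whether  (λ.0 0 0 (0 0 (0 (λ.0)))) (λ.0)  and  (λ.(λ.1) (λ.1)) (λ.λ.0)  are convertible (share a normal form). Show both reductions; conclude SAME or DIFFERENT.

Term A:
  start: (λ.0 0 0 (0 0 (0 (λ.0)))) (λ.0)
  step 1: (λ.0) (λ.0) (λ.0) ((λ.0) (λ.0) ((λ.0) (λ.0)))
  step 2: (λ.0) (λ.0) ((λ.0) (λ.0) ((λ.0) (λ.0)))
  step 3: (λ.0) ((λ.0) (λ.0) ((λ.0) (λ.0)))
  step 4: (λ.0) (λ.0) ((λ.0) (λ.0))
  step 5: (λ.0) ((λ.0) (λ.0))
  step 6: (λ.0) (λ.0)
  step 7: λ.0

Term B:
  start: (λ.(λ.1) (λ.1)) (λ.λ.0)
  step 1: (λ.λ.λ.0) (λ.λ.λ.0)
  step 2: λ.λ.0

Answer: DIFFERENT — A ⇓ λ.0, B ⇓ λ.λ.0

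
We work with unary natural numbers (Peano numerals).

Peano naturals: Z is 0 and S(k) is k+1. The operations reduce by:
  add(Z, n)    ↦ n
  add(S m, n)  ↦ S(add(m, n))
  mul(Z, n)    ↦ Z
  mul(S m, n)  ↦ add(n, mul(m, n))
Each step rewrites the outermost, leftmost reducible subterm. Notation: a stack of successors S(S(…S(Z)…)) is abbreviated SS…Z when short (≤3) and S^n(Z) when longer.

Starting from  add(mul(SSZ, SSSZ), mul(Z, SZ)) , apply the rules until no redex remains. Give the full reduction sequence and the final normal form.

Answer: normal form = S^6(Z)  (in 19 steps)

Working:
  start: add(mul(SSZ, SSSZ), mul(Z, SZ))
  →1  add(add(SSSZ, mul(SZ, SSSZ)), mul(Z, SZ))
  →2  add(S(add(SSZ, mul(SZ, SSSZ))), mul(Z, SZ))
  →3  S(add(add(SSZ, mul(SZ, SSSZ)), mul(Z, SZ)))
  →4  S(add(S(add(SZ, mul(SZ, SSSZ))), mul(Z, SZ)))
  →5  S(S(add(add(SZ, mul(SZ, SSSZ)), mul(Z, SZ))))
  →6  S(S(add(S(add(Z, mul(SZ, SSSZ))), mul(Z, SZ))))
  →7  S(S(S(add(add(Z, mul(SZ, SSSZ)), mul(Z, SZ)))))
  →8  S(S(S(add(mul(SZ, SSSZ), mul(Z, SZ)))))
  →9  S(S(S(add(add(SSSZ, mul(Z, SSSZ)), mul(Z, SZ)))))
  →10  S(S(S(add(S(add(SSZ, mul(Z, SSSZ))), mul(Z, SZ)))))
  →11  S(S(S(S(add(add(SSZ, mul(Z, SSSZ)), mul(Z, SZ))))))
  →12  S(S(S(S(add(S(add(SZ, mul(Z, SSSZ))), mul(Z, SZ))))))
  →13  S(S(S(S(S(add(add(SZ, mul(Z, SSSZ)), mul(Z, SZ)))))))
  →14  S(S(S(S(S(add(S(add(Z, mul(Z, SSSZ))), mul(Z, SZ)))))))
  →15  S(S(S(S(S(S(add(add(Z, mul(Z, SSSZ)), mul(Z, SZ))))))))
  →16  S(S(S(S(S(S(add(mul(Z, SSSZ), mul(Z, SZ))))))))
  →17  S(S(S(S(S(S(add(Z, mul(Z, SZ))))))))
  →18  S(S(S(S(S(S(mul(Z, SZ)))))))
  →19  S^6(Z)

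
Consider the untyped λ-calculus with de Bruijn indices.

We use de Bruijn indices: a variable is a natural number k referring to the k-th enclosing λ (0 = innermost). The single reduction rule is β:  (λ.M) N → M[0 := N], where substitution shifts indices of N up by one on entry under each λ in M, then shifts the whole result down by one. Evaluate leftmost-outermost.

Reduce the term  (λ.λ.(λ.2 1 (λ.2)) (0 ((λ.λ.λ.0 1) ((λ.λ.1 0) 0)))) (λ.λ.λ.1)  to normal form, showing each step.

  start: (λ.λ.(λ.2 1 (λ.2)) (0 ((λ.λ.λ.0 1) ((λ.λ.1 0) 0)))) (λ.λ.λ.1)
  [1] λ.(λ.(λ.λ.λ.1) 1 (λ.2)) (0 ((λ.λ.λ.0 1) ((λ.λ.1 0) 0)))
  [2] λ.(λ.λ.λ.1) 0 (λ.1)
  [3] λ.(λ.λ.1) (λ.1)
  [4] λ.λ.λ.2

Answer: normal form = λ.λ.λ.2  (in 4 steps)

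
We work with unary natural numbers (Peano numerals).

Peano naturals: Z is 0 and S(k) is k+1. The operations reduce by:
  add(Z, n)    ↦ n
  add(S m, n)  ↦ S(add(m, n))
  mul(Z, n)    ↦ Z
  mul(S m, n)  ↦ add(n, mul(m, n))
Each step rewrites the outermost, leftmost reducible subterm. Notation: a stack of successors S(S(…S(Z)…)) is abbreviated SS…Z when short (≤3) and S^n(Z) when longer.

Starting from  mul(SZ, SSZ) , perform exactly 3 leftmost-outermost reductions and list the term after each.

Answer: after 3 steps: S(S(add(Z, mul(Z, SSZ))))

Working:
  start: mul(SZ, SSZ)
  [1] add(SSZ, mul(Z, SSZ))
  [2] S(add(SZ, mul(Z, SSZ)))
  [3] S(S(add(Z, mul(Z, SSZ))))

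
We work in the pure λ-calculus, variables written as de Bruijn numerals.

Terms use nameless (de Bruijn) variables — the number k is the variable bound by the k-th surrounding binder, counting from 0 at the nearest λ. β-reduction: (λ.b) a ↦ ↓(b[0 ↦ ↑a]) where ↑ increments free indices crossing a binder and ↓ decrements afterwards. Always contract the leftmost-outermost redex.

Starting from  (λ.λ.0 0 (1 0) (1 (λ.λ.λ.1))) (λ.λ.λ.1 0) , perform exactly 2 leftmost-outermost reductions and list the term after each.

Answer: after 2 steps: λ.0 0 (λ.λ.1 0) ((λ.λ.λ.1 0) (λ.λ.λ.1))

Working:
  start: (λ.λ.0 0 (1 0) (1 (λ.λ.λ.1))) (λ.λ.λ.1 0)
  →1  λ.0 0 ((λ.λ.λ.1 0) 0) ((λ.λ.λ.1 0) (λ.λ.λ.1))
  →2  λ.0 0 (λ.λ.1 0) ((λ.λ.λ.1 0) (λ.λ.λ.1))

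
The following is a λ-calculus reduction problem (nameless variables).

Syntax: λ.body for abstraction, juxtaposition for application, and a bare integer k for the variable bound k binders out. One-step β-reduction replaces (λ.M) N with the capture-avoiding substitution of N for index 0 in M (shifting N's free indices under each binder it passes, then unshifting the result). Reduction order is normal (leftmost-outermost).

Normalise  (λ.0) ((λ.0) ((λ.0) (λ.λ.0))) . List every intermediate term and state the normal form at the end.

  start: (λ.0) ((λ.0) ((λ.0) (λ.λ.0)))
  [1] (λ.0) ((λ.0) (λ.λ.0))
  [2] (λ.0) (λ.λ.0)
  [3] λ.λ.0

Answer: normal form = λ.λ.0  (in 3 steps)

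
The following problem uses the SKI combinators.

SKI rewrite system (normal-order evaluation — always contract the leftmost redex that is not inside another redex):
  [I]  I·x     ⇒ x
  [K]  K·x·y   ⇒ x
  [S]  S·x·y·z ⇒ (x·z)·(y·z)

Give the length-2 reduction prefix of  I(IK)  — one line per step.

Answer: after 2 steps: K

Working:
  start: I(IK)
  step 1: IK
  step 2: K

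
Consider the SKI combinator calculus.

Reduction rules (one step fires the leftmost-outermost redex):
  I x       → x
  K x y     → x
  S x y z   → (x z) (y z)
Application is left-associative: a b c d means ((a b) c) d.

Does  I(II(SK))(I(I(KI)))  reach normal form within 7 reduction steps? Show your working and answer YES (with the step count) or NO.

Answer: YES — reaches normal form SK(KI) in 5 ≤ 7 steps

Derivation:
  start: I(II(SK))(I(I(KI)))
  step 1: II(SK)(I(I(KI)))
  step 2: I(SK)(I(I(KI)))
  step 3: SK(I(I(KI)))
  step 4: SK(I(KI))
  step 5: SK(KI)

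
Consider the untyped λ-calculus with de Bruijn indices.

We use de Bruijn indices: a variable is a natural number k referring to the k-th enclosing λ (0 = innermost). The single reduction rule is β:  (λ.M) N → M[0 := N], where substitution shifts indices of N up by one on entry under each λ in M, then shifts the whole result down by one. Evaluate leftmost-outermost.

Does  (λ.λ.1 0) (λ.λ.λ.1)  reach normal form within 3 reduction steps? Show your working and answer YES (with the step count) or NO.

  start: (λ.λ.1 0) (λ.λ.λ.1)
  step 1: λ.(λ.λ.λ.1) 0
  step 2: λ.λ.λ.1

Answer: YES — reaches normal form λ.λ.λ.1 in 2 ≤ 3 steps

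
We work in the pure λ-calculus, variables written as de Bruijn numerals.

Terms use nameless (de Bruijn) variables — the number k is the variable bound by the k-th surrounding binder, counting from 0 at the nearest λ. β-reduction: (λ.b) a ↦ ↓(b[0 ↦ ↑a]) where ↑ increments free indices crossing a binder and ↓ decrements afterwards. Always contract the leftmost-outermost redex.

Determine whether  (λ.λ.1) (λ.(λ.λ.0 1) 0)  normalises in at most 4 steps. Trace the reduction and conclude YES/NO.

  start: (λ.λ.1) (λ.(λ.λ.0 1) 0)
  →1  λ.λ.(λ.λ.0 1) 0
  →2  λ.λ.λ.0 1

Answer: YES — reaches normal form λ.λ.λ.0 1 in 2 ≤ 4 steps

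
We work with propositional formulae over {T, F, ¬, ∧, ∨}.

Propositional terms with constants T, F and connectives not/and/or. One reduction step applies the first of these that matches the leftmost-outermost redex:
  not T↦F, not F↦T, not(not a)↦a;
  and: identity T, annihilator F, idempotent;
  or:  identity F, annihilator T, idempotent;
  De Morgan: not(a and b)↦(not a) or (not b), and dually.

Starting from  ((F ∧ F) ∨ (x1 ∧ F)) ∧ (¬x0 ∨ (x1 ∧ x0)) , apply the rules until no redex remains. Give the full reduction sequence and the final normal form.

Answer: normal form = F  (in 4 steps)

Derivation:
  start: ((F ∧ F) ∨ (x1 ∧ F)) ∧ (¬x0 ∨ (x1 ∧ x0))
  →1  (F ∨ (x1 ∧ F)) ∧ (¬x0 ∨ (x1 ∧ x0))
  →2  (x1 ∧ F) ∧ (¬x0 ∨ (x1 ∧ x0))
  →3  F ∧ (¬x0 ∨ (x1 ∧ x0))
  →4  F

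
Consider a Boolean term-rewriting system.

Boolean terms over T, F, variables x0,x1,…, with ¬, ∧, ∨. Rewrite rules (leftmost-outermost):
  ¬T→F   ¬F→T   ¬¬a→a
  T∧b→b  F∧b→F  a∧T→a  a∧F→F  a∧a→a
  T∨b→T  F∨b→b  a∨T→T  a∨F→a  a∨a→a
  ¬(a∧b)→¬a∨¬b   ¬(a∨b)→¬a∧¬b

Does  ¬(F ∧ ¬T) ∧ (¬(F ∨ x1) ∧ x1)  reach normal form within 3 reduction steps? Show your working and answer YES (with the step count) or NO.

Answer: NO — after 3 steps the term is T ∧ (¬(F ∨ x1) ∧ x1), not yet normal

Derivation:
  start: ¬(F ∧ ¬T) ∧ (¬(F ∨ x1) ∧ x1)
  step 1: (¬F ∨ ¬¬T) ∧ (¬(F ∨ x1) ∧ x1)
  step 2: (T ∨ ¬¬T) ∧ (¬(F ∨ x1) ∧ x1)
  step 3: T ∧ (¬(F ∨ x1) ∧ x1)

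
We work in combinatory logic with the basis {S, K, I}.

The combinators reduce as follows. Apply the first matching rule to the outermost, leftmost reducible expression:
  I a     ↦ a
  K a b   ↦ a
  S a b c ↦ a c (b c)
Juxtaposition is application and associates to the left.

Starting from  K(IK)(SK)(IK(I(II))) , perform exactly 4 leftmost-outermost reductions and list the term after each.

  start: K(IK)(SK)(IK(I(II)))
  step 1: IK(IK(I(II)))
  step 2: K(IK(I(II)))
  step 3: K(K(I(II)))
  step 4: K(K(II))

Answer: after 4 steps: K(K(II))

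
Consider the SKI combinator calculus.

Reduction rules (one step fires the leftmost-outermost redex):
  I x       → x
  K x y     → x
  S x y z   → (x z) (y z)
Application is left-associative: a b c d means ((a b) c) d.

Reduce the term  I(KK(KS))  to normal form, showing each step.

  start: I(KK(KS))
  [1] KK(KS)
  [2] K

Answer: normal form = K  (in 2 steps)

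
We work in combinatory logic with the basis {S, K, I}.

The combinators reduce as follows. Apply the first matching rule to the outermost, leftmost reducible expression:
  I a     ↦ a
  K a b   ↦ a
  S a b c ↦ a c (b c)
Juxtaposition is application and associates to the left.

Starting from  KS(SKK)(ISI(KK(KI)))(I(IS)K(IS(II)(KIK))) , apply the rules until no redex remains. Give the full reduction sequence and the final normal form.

Answer: normal form = S(SIK)(SK(SII))  (in 8 steps)

Derivation:
  start: KS(SKK)(ISI(KK(KI)))(I(IS)K(IS(II)(KIK)))
  step 1: S(ISI(KK(KI)))(I(IS)K(IS(II)(KIK)))
  step 2: S(SI(KK(KI)))(I(IS)K(IS(II)(KIK)))
  step 3: S(SIK)(I(IS)K(IS(II)(KIK)))
  step 4: S(SIK)(ISK(IS(II)(KIK)))
  step 5: S(SIK)(SK(IS(II)(KIK)))
  step 6: S(SIK)(SK(S(II)(KIK)))
  step 7: S(SIK)(SK(SI(KIK)))
  step 8: S(SIK)(SK(SII))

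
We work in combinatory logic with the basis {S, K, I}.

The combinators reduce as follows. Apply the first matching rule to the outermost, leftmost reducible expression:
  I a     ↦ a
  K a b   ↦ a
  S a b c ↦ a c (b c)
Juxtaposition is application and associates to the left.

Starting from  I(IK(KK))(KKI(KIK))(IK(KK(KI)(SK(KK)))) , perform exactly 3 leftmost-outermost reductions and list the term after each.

  start: I(IK(KK))(KKI(KIK))(IK(KK(KI)(SK(KK))))
  [1] IK(KK)(KKI(KIK))(IK(KK(KI)(SK(KK))))
  [2] K(KK)(KKI(KIK))(IK(KK(KI)(SK(KK))))
  [3] KK(IK(KK(KI)(SK(KK))))

Answer: after 3 steps: KK(IK(KK(KI)(SK(KK))))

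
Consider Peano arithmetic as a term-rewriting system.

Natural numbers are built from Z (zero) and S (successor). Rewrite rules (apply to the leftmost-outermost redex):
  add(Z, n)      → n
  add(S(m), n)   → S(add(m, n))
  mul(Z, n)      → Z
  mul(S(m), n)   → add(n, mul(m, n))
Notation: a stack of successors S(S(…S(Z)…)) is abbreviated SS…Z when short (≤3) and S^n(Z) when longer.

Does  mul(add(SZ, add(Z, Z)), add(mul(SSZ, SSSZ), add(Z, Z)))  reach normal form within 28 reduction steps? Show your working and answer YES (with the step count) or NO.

  start: mul(add(SZ, add(Z, Z)), add(mul(SSZ, SSSZ), add(Z, Z)))
  →1  mul(S(add(Z, add(Z, Z))), add(mul(SSZ, SSSZ), add(Z, Z)))
  →2  add(add(mul(SSZ, SSSZ), add(Z, Z)), mul(add(Z, add(Z, Z)), add(mul(SSZ, SSSZ), add(Z, Z))))
  →3  add(add(add(SSSZ, mul(SZ, SSSZ)), add(Z, Z)), mul(add(Z, add(Z, Z)), add(mul(SSZ, SSSZ), add(Z, Z))))
  →4  add(add(S(add(SSZ, mul(SZ, SSSZ))), add(Z, Z)), mul(add(Z, add(Z, Z)), add(mul(SSZ, SSSZ), add(Z, Z))))
  →5  add(S(add(add(SSZ, mul(SZ, SSSZ)), add(Z, Z))), mul(add(Z, add(Z, Z)), add(mul(SSZ, SSSZ), add(Z, Z))))
  →6  S(add(add(add(SSZ, mul(SZ, SSSZ)), add(Z, Z)), mul(add(Z, add(Z, Z)), add(mul(SSZ, SSSZ), add(Z, Z)))))
  →7  S(add(add(S(add(SZ, mul(SZ, SSSZ))), add(Z, Z)), mul(add(Z, add(Z, Z)), add(mul(SSZ, SSSZ), add(Z, Z)))))
  →8  S(add(S(add(add(SZ, mul(SZ, SSSZ)), add(Z, Z))), mul(add(Z, add(Z, Z)), add(mul(SSZ, SSSZ), add(Z, Z)))))
  →9  S(S(add(add(add(SZ, mul(SZ, SSSZ)), add(Z, Z)), mul(add(Z, add(Z, Z)), add(mul(SSZ, SSSZ), add(Z, Z))))))
  →10  S(S(add(add(S(add(Z, mul(SZ, SSSZ))), add(Z, Z)), mul(add(Z, add(Z, Z)), add(mul(SSZ, SSSZ), add(Z, Z))))))
  →11  S(S(add(S(add(add(Z, mul(SZ, SSSZ)), add(Z, Z))), mul(add(Z, add(Z, Z)), add(mul(SSZ, SSSZ), add(Z, Z))))))
  →12  S(S(S(add(add(add(Z, mul(SZ, SSSZ)), add(Z, Z)), mul(add(Z, add(Z, Z)), add(mul(SSZ, SSSZ), add(Z, Z)))))))
  →13  S(S(S(add(add(mul(SZ, SSSZ), add(Z, Z)), mul(add(Z, add(Z, Z)), add(mul(SSZ, SSSZ), add(Z, Z)))))))
  →14  S(S(S(add(add(add(SSSZ, mul(Z, SSSZ)), add(Z, Z)), mul(add(Z, add(Z, Z)), add(mul(SSZ, SSSZ), add(Z, Z)))))))
  →15  S(S(S(add(add(S(add(SSZ, mul(Z, SSSZ))), add(Z, Z)), mul(add(Z, add(Z, Z)), add(mul(SSZ, SSSZ), add(Z, Z)))))))
  →16  S(S(S(add(S(add(add(SSZ, mul(Z, SSSZ)), add(Z, Z))), mul(add(Z, add(Z, Z)), add(mul(SSZ, SSSZ), add(Z, Z)))))))
  →17  S(S(S(S(add(add(add(SSZ, mul(Z, SSSZ)), add(Z, Z)), mul(add(Z, add(Z, Z)), add(mul(SSZ, SSSZ), add(Z, Z))))))))
  →18  S(S(S(S(add(add(S(add(SZ, mul(Z, SSSZ))), add(Z, Z)), mul(add(Z, add(Z, Z)), add(mul(SSZ, SSSZ), add(Z, Z))))))))
  →19  S(S(S(S(add(S(add(add(SZ, mul(Z, SSSZ)), add(Z, Z))), mul(add(Z, add(Z, Z)), add(mul(SSZ, SSSZ), add(Z, Z))))))))
  →20  S(S(S(S(S(add(add(add(SZ, mul(Z, SSSZ)), add(Z, Z)), mul(add(Z, add(Z, Z)), add(mul(SSZ, SSSZ), add(Z, Z)))))))))
  →21  S(S(S(S(S(add(add(S(add(Z, mul(Z, SSSZ))), add(Z, Z)), mul(add(Z, add(Z, Z)), add(mul(SSZ, SSSZ), add(Z, Z)))))))))
  →22  S(S(S(S(S(add(S(add(add(Z, mul(Z, SSSZ)), add(Z, Z))), mul(add(Z, add(Z, Z)), add(mul(SSZ, SSSZ), add(Z, Z)))))))))
  →23  S(S(S(S(S(S(add(add(add(Z, mul(Z, SSSZ)), add(Z, Z)), mul(add(Z, add(Z, Z)), add(mul(SSZ, SSSZ), add(Z, Z))))))))))
  →24  S(S(S(S(S(S(add(add(mul(Z, SSSZ), add(Z, Z)), mul(add(Z, add(Z, Z)), add(mul(SSZ, SSSZ), add(Z, Z))))))))))
  →25  S(S(S(S(S(S(add(add(Z, add(Z, Z)), mul(add(Z, add(Z, Z)), add(mul(SSZ, SSSZ), add(Z, Z))))))))))
  →26  S(S(S(S(S(S(add(add(Z, Z), mul(add(Z, add(Z, Z)), add(mul(SSZ, SSSZ), add(Z, Z))))))))))
  →27  S(S(S(S(S(S(add(Z, mul(add(Z, add(Z, Z)), add(mul(SSZ, SSSZ), add(Z, Z))))))))))
  →28  S(S(S(S(S(S(mul(add(Z, add(Z, Z)), add(mul(SSZ, SSSZ), add(Z, Z)))))))))

Answer: NO — after 28 steps the term is S(S(S(S(S(S(mul(add(Z, add(Z, Z)), add(mul(SSZ, SSSZ), add(Z, Z))))))))), not yet normal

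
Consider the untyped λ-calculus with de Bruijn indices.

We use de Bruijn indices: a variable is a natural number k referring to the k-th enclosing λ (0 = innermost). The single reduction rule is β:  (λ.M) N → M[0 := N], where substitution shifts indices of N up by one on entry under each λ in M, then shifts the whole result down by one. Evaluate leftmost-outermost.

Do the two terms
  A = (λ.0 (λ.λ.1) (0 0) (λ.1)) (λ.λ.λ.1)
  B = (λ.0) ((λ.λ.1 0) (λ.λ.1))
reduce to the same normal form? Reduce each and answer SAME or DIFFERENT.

Answer: SAME — A ⇓ λ.λ.1, B ⇓ λ.λ.1

Derivation:
Term A:
  start: (λ.0 (λ.λ.1) (0 0) (λ.1)) (λ.λ.λ.1)
  [1] (λ.λ.λ.1) (λ.λ.1) ((λ.λ.λ.1) (λ.λ.λ.1)) (λ.λ.λ.λ.1)
  [2] (λ.λ.1) ((λ.λ.λ.1) (λ.λ.λ.1)) (λ.λ.λ.λ.1)
  [3] (λ.(λ.λ.λ.1) (λ.λ.λ.1)) (λ.λ.λ.λ.1)
  [4] (λ.λ.λ.1) (λ.λ.λ.1)
  [5] λ.λ.1

Term B:
  start: (λ.0) ((λ.λ.1 0) (λ.λ.1))
  [1] (λ.λ.1 0) (λ.λ.1)
  [2] λ.(λ.λ.1) 0
  [3] λ.λ.1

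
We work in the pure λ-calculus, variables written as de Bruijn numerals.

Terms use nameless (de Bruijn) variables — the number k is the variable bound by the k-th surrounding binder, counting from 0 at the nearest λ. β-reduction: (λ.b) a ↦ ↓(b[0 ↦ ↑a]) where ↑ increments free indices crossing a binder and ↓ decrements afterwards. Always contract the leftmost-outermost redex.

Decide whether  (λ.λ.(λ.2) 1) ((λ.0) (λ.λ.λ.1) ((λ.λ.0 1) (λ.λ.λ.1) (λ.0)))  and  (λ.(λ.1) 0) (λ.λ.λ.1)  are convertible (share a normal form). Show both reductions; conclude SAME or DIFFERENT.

Term A:
  start: (λ.λ.(λ.2) 1) ((λ.0) (λ.λ.λ.1) ((λ.λ.0 1) (λ.λ.λ.1) (λ.0)))
  [1] λ.(λ.(λ.0) (λ.λ.λ.1) ((λ.λ.0 1) (λ.λ.λ.1) (λ.0))) ((λ.0) (λ.λ.λ.1) ((λ.λ.0 1) (λ.λ.λ.1) (λ.0)))
  [2] λ.(λ.0) (λ.λ.λ.1) ((λ.λ.0 1) (λ.λ.λ.1) (λ.0))
  [3] λ.(λ.λ.λ.1) ((λ.λ.0 1) (λ.λ.λ.1) (λ.0))
  [4] λ.λ.λ.1

Term B:
  start: (λ.(λ.1) 0) (λ.λ.λ.1)
  [1] (λ.λ.λ.λ.1) (λ.λ.λ.1)
  [2] λ.λ.λ.1

Answer: SAME — A ⇓ λ.λ.λ.1, B ⇓ λ.λ.λ.1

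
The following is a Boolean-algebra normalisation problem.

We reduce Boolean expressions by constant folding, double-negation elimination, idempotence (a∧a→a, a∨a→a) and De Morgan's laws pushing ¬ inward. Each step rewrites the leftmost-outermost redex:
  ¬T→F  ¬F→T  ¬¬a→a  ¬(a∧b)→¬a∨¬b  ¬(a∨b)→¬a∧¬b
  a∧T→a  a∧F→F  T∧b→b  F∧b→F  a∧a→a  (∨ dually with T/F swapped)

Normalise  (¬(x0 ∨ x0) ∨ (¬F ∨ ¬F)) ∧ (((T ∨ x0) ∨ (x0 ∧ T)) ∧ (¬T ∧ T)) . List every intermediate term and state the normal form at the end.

Answer: normal form = F  (in 11 steps)

Working:
  start: (¬(x0 ∨ x0) ∨ (¬F ∨ ¬F)) ∧ (((T ∨ x0) ∨ (x0 ∧ T)) ∧ (¬T ∧ T))
  →1  ((¬x0 ∧ ¬x0) ∨ (¬F ∨ ¬F)) ∧ (((T ∨ x0) ∨ (x0 ∧ T)) ∧ (¬T ∧ T))
  →2  (¬x0 ∨ (¬F ∨ ¬F)) ∧ (((T ∨ x0) ∨ (x0 ∧ T)) ∧ (¬T ∧ T))
  →3  (¬x0 ∨ ¬F) ∧ (((T ∨ x0) ∨ (x0 ∧ T)) ∧ (¬T ∧ T))
  →4  (¬x0 ∨ T) ∧ (((T ∨ x0) ∨ (x0 ∧ T)) ∧ (¬T ∧ T))
  →5  T ∧ (((T ∨ x0) ∨ (x0 ∧ T)) ∧ (¬T ∧ T))
  →6  ((T ∨ x0) ∨ (x0 ∧ T)) ∧ (¬T ∧ T)
  →7  (T ∨ (x0 ∧ T)) ∧ (¬T ∧ T)
  →8  T ∧ (¬T ∧ T)
  →9  ¬T ∧ T
  →10  ¬T
  →11  F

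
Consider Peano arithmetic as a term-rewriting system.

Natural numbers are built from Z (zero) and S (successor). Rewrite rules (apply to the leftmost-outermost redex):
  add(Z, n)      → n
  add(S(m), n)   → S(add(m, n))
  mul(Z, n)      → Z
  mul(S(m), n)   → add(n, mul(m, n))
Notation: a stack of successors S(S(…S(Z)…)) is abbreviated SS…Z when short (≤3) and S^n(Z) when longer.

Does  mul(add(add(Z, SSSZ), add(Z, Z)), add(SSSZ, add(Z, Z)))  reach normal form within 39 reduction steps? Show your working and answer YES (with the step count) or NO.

  start: mul(add(add(Z, SSSZ), add(Z, Z)), add(SSSZ, add(Z, Z)))
  step 1: mul(add(SSSZ, add(Z, Z)), add(SSSZ, add(Z, Z)))
  step 2: mul(S(add(SSZ, add(Z, Z))), add(SSSZ, add(Z, Z)))
  step 3: add(add(SSSZ, add(Z, Z)), mul(add(SSZ, add(Z, Z)), add(SSSZ, add(Z, Z))))
  step 4: add(S(add(SSZ, add(Z, Z))), mul(add(SSZ, add(Z, Z)), add(SSSZ, add(Z, Z))))
  step 5: S(add(add(SSZ, add(Z, Z)), mul(add(SSZ, add(Z, Z)), add(SSSZ, add(Z, Z)))))
  step 6: S(add(S(add(SZ, add(Z, Z))), mul(add(SSZ, add(Z, Z)), add(SSSZ, add(Z, Z)))))
  step 7: S(S(add(add(SZ, add(Z, Z)), mul(add(SSZ, add(Z, Z)), add(SSSZ, add(Z, Z))))))
  step 8: S(S(add(S(add(Z, add(Z, Z))), mul(add(SSZ, add(Z, Z)), add(SSSZ, add(Z, Z))))))
  step 9: S(S(S(add(add(Z, add(Z, Z)), mul(add(SSZ, add(Z, Z)), add(SSSZ, add(Z, Z)))))))
  step 10: S(S(S(add(add(Z, Z), mul(add(SSZ, add(Z, Z)), add(SSSZ, add(Z, Z)))))))
  step 11: S(S(S(add(Z, mul(add(SSZ, add(Z, Z)), add(SSSZ, add(Z, Z)))))))
  step 12: S(S(S(mul(add(SSZ, add(Z, Z)), add(SSSZ, add(Z, Z))))))
  step 13: S(S(S(mul(S(add(SZ, add(Z, Z))), add(SSSZ, add(Z, Z))))))
  step 14: S(S(S(add(add(SSSZ, add(Z, Z)), mul(add(SZ, add(Z, Z)), add(SSSZ, add(Z, Z)))))))
  step 15: S(S(S(add(S(add(SSZ, add(Z, Z))), mul(add(SZ, add(Z, Z)), add(SSSZ, add(Z, Z)))))))
  step 16: S(S(S(S(add(add(SSZ, add(Z, Z)), mul(add(SZ, add(Z, Z)), add(SSSZ, add(Z, Z))))))))
  step 17: S(S(S(S(add(S(add(SZ, add(Z, Z))), mul(add(SZ, add(Z, Z)), add(SSSZ, add(Z, Z))))))))
  step 18: S(S(S(S(S(add(add(SZ, add(Z, Z)), mul(add(SZ, add(Z, Z)), add(SSSZ, add(Z, Z)))))))))
  step 19: S(S(S(S(S(add(S(add(Z, add(Z, Z))), mul(add(SZ, add(Z, Z)), add(SSSZ, add(Z, Z)))))))))
  step 20: S(S(S(S(S(S(add(add(Z, add(Z, Z)), mul(add(SZ, add(Z, Z)), add(SSSZ, add(Z, Z))))))))))
  step 21: S(S(S(S(S(S(add(add(Z, Z), mul(add(SZ, add(Z, Z)), add(SSSZ, add(Z, Z))))))))))
  step 22: S(S(S(S(S(S(add(Z, mul(add(SZ, add(Z, Z)), add(SSSZ, add(Z, Z))))))))))
  step 23: S(S(S(S(S(S(mul(add(SZ, add(Z, Z)), add(SSSZ, add(Z, Z)))))))))
  step 24: S(S(S(S(S(S(mul(S(add(Z, add(Z, Z))), add(SSSZ, add(Z, Z)))))))))
  step 25: S(S(S(S(S(S(add(add(SSSZ, add(Z, Z)), mul(add(Z, add(Z, Z)), add(SSSZ, add(Z, Z))))))))))
  step 26: S(S(S(S(S(S(add(S(add(SSZ, add(Z, Z))), mul(add(Z, add(Z, Z)), add(SSSZ, add(Z, Z))))))))))
  step 27: S(S(S(S(S(S(S(add(add(SSZ, add(Z, Z)), mul(add(Z, add(Z, Z)), add(SSSZ, add(Z, Z)))))))))))
  step 28: S(S(S(S(S(S(S(add(S(add(SZ, add(Z, Z))), mul(add(Z, add(Z, Z)), add(SSSZ, add(Z, Z)))))))))))
  step 29: S(S(S(S(S(S(S(S(add(add(SZ, add(Z, Z)), mul(add(Z, add(Z, Z)), add(SSSZ, add(Z, Z))))))))))))
  step 30: S(S(S(S(S(S(S(S(add(S(add(Z, add(Z, Z))), mul(add(Z, add(Z, Z)), add(SSSZ, add(Z, Z))))))))))))
  step 31: S(S(S(S(S(S(S(S(S(add(add(Z, add(Z, Z)), mul(add(Z, add(Z, Z)), add(SSSZ, add(Z, Z)))))))))))))
  step 32: S(S(S(S(S(S(S(S(S(add(add(Z, Z), mul(add(Z, add(Z, Z)), add(SSSZ, add(Z, Z)))))))))))))
  step 33: S(S(S(S(S(S(S(S(S(add(Z, mul(add(Z, add(Z, Z)), add(SSSZ, add(Z, Z)))))))))))))
  step 34: S(S(S(S(S(S(S(S(S(mul(add(Z, add(Z, Z)), add(SSSZ, add(Z, Z))))))))))))
  step 35: S(S(S(S(S(S(S(S(S(mul(add(Z, Z), add(SSSZ, add(Z, Z))))))))))))
  step 36: S(S(S(S(S(S(S(S(S(mul(Z, add(SSSZ, add(Z, Z))))))))))))
  step 37: S^9(Z)

Answer: YES — reaches normal form S^9(Z) in 37 ≤ 39 steps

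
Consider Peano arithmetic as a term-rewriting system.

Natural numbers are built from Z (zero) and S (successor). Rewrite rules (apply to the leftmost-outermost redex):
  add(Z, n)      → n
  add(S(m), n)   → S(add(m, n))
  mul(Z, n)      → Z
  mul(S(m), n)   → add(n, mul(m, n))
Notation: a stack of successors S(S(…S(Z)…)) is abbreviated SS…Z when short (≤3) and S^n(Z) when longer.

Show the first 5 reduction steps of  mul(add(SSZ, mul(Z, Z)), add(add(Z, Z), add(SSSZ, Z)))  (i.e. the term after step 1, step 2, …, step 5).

  start: mul(add(SSZ, mul(Z, Z)), add(add(Z, Z), add(SSSZ, Z)))
  [1] mul(S(add(SZ, mul(Z, Z))), add(add(Z, Z), add(SSSZ, Z)))
  [2] add(add(add(Z, Z), add(SSSZ, Z)), mul(add(SZ, mul(Z, Z)), add(add(Z, Z), add(SSSZ, Z))))
  [3] add(add(Z, add(SSSZ, Z)), mul(add(SZ, mul(Z, Z)), add(add(Z, Z), add(SSSZ, Z))))
  [4] add(add(SSSZ, Z), mul(add(SZ, mul(Z, Z)), add(add(Z, Z), add(SSSZ, Z))))
  [5] add(S(add(SSZ, Z)), mul(add(SZ, mul(Z, Z)), add(add(Z, Z), add(SSSZ, Z))))

Answer: after 5 steps: add(S(add(SSZ, Z)), mul(add(SZ, mul(Z, Z)), add(add(Z, Z), add(SSSZ, Z))))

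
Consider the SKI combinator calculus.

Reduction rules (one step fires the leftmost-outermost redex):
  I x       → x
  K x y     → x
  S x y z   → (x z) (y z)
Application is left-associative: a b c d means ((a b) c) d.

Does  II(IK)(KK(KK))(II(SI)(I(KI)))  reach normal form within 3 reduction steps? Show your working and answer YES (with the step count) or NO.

  start: II(IK)(KK(KK))(II(SI)(I(KI)))
  [1] I(IK)(KK(KK))(II(SI)(I(KI)))
  [2] IK(KK(KK))(II(SI)(I(KI)))
  [3] K(KK(KK))(II(SI)(I(KI)))

Answer: NO — after 3 steps the term is K(KK(KK))(II(SI)(I(KI))), not yet normal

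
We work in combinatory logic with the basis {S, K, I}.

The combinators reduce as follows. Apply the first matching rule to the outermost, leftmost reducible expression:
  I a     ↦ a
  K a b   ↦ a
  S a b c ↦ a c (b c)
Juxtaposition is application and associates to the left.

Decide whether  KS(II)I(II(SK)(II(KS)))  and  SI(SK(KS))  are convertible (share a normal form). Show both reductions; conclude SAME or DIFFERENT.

Term A:
  start: KS(II)I(II(SK)(II(KS)))
  step 1: SI(II(SK)(II(KS)))
  step 2: SI(I(SK)(II(KS)))
  step 3: SI(SK(II(KS)))
  step 4: SI(SK(I(KS)))
  step 5: SI(SK(KS))

Term B:
  start: SI(SK(KS))

Answer: SAME — A ⇓ SI(SK(KS)), B ⇓ SI(SK(KS))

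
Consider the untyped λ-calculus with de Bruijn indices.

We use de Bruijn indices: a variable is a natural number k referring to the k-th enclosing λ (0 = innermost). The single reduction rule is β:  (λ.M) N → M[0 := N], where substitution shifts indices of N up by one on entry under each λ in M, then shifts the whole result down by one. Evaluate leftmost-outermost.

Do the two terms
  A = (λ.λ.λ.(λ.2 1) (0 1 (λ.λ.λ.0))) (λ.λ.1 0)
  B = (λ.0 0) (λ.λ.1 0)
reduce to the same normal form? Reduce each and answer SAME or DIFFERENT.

Answer: SAME — A ⇓ λ.λ.1 0, B ⇓ λ.λ.1 0

Working:
Term A:
  start: (λ.λ.λ.(λ.2 1) (0 1 (λ.λ.λ.0))) (λ.λ.1 0)
  →1  λ.λ.(λ.2 1) (0 1 (λ.λ.λ.0))
  →2  λ.λ.1 0

Term B:
  start: (λ.0 0) (λ.λ.1 0)
  →1  (λ.λ.1 0) (λ.λ.1 0)
  →2  λ.(λ.λ.1 0) 0
  →3  λ.λ.1 0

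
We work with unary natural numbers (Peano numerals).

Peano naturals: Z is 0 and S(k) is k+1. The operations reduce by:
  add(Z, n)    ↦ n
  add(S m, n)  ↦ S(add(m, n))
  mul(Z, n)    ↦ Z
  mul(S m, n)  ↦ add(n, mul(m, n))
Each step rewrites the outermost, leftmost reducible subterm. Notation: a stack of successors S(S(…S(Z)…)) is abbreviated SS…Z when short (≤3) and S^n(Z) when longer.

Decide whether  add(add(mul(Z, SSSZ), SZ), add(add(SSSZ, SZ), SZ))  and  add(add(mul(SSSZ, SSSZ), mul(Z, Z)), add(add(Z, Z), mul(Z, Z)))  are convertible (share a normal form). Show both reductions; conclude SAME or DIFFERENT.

Term A:
  start: add(add(mul(Z, SSSZ), SZ), add(add(SSSZ, SZ), SZ))
  step 1: add(add(Z, SZ), add(add(SSSZ, SZ), SZ))
  step 2: add(SZ, add(add(SSSZ, SZ), SZ))
  step 3: S(add(Z, add(add(SSSZ, SZ), SZ)))
  step 4: S(add(add(SSSZ, SZ), SZ))
  step 5: S(add(S(add(SSZ, SZ)), SZ))
  step 6: S(S(add(add(SSZ, SZ), SZ)))
  step 7: S(S(add(S(add(SZ, SZ)), SZ)))
  step 8: S(S(S(add(add(SZ, SZ), SZ))))
  step 9: S(S(S(add(S(add(Z, SZ)), SZ))))
  step 10: S(S(S(S(add(add(Z, SZ), SZ)))))
  step 11: S(S(S(S(add(SZ, SZ)))))
  step 12: S(S(S(S(S(add(Z, SZ))))))
  step 13: S^6(Z)

Term B:
  start: add(add(mul(SSSZ, SSSZ), mul(Z, Z)), add(add(Z, Z), mul(Z, Z)))
  step 1: add(add(add(SSSZ, mul(SSZ, SSSZ)), mul(Z, Z)), add(add(Z, Z), mul(Z, Z)))
  step 2: add(add(S(add(SSZ, mul(SSZ, SSSZ))), mul(Z, Z)), add(add(Z, Z), mul(Z, Z)))
  step 3: add(S(add(add(SSZ, mul(SSZ, SSSZ)), mul(Z, Z))), add(add(Z, Z), mul(Z, Z)))
  step 4: S(add(add(add(SSZ, mul(SSZ, SSSZ)), mul(Z, Z)), add(add(Z, Z), mul(Z, Z))))
  step 5: S(add(add(S(add(SZ, mul(SSZ, SSSZ))), mul(Z, Z)), add(add(Z, Z), mul(Z, Z))))
  step 6: S(add(S(add(add(SZ, mul(SSZ, SSSZ)), mul(Z, Z))), add(add(Z, Z), mul(Z, Z))))
  step 7: S(S(add(add(add(SZ, mul(SSZ, SSSZ)), mul(Z, Z)), add(add(Z, Z), mul(Z, Z)))))
  step 8: S(S(add(add(S(add(Z, mul(SSZ, SSSZ))), mul(Z, Z)), add(add(Z, Z), mul(Z, Z)))))
  step 9: S(S(add(S(add(add(Z, mul(SSZ, SSSZ)), mul(Z, Z))), add(add(Z, Z), mul(Z, Z)))))
  step 10: S(S(S(add(add(add(Z, mul(SSZ, SSSZ)), mul(Z, Z)), add(add(Z, Z), mul(Z, Z))))))
  step 11: S(S(S(add(add(mul(SSZ, SSSZ), mul(Z, Z)), add(add(Z, Z), mul(Z, Z))))))
  step 12: S(S(S(add(add(add(SSSZ, mul(SZ, SSSZ)), mul(Z, Z)), add(add(Z, Z), mul(Z, Z))))))
  step 13: S(S(S(add(add(S(add(SSZ, mul(SZ, SSSZ))), mul(Z, Z)), add(add(Z, Z), mul(Z, Z))))))
  step 14: S(S(S(add(S(add(add(SSZ, mul(SZ, SSSZ)), mul(Z, Z))), add(add(Z, Z), mul(Z, Z))))))
  step 15: S(S(S(S(add(add(add(SSZ, mul(SZ, SSSZ)), mul(Z, Z)), add(add(Z, Z), mul(Z, Z)))))))
  step 16: S(S(S(S(add(add(S(add(SZ, mul(SZ, SSSZ))), mul(Z, Z)), add(add(Z, Z), mul(Z, Z)))))))
  step 17: S(S(S(S(add(S(add(add(SZ, mul(SZ, SSSZ)), mul(Z, Z))), add(add(Z, Z), mul(Z, Z)))))))
  step 18: S(S(S(S(S(add(add(add(SZ, mul(SZ, SSSZ)), mul(Z, Z)), add(add(Z, Z), mul(Z, Z))))))))
  step 19: S(S(S(S(S(add(add(S(add(Z, mul(SZ, SSSZ))), mul(Z, Z)), add(add(Z, Z), mul(Z, Z))))))))
  step 20: S(S(S(S(S(add(S(add(add(Z, mul(SZ, SSSZ)), mul(Z, Z))), add(add(Z, Z), mul(Z, Z))))))))
  step 21: S(S(S(S(S(S(add(add(add(Z, mul(SZ, SSSZ)), mul(Z, Z)), add(add(Z, Z), mul(Z, Z)))))))))
  step 22: S(S(S(S(S(S(add(add(mul(SZ, SSSZ), mul(Z, Z)), add(add(Z, Z), mul(Z, Z)))))))))
  step 23: S(S(S(S(S(S(add(add(add(SSSZ, mul(Z, SSSZ)), mul(Z, Z)), add(add(Z, Z), mul(Z, Z)))))))))
  step 24: S(S(S(S(S(S(add(add(S(add(SSZ, mul(Z, SSSZ))), mul(Z, Z)), add(add(Z, Z), mul(Z, Z)))))))))
  step 25: S(S(S(S(S(S(add(S(add(add(SSZ, mul(Z, SSSZ)), mul(Z, Z))), add(add(Z, Z), mul(Z, Z)))))))))
  step 26: S(S(S(S(S(S(S(add(add(add(SSZ, mul(Z, SSSZ)), mul(Z, Z)), add(add(Z, Z), mul(Z, Z))))))))))
  step 27: S(S(S(S(S(S(S(add(add(S(add(SZ, mul(Z, SSSZ))), mul(Z, Z)), add(add(Z, Z), mul(Z, Z))))))))))
  step 28: S(S(S(S(S(S(S(add(S(add(add(SZ, mul(Z, SSSZ)), mul(Z, Z))), add(add(Z, Z), mul(Z, Z))))))))))
  step 29: S(S(S(S(S(S(S(S(add(add(add(SZ, mul(Z, SSSZ)), mul(Z, Z)), add(add(Z, Z), mul(Z, Z)))))))))))
  step 30: S(S(S(S(S(S(S(S(add(add(S(add(Z, mul(Z, SSSZ))), mul(Z, Z)), add(add(Z, Z), mul(Z, Z)))))))))))
  step 31: S(S(S(S(S(S(S(S(add(S(add(add(Z, mul(Z, SSSZ)), mul(Z, Z))), add(add(Z, Z), mul(Z, Z)))))))))))
  step 32: S(S(S(S(S(S(S(S(S(add(add(add(Z, mul(Z, SSSZ)), mul(Z, Z)), add(add(Z, Z), mul(Z, Z))))))))))))
  step 33: S(S(S(S(S(S(S(S(S(add(add(mul(Z, SSSZ), mul(Z, Z)), add(add(Z, Z), mul(Z, Z))))))))))))
  step 34: S(S(S(S(S(S(S(S(S(add(add(Z, mul(Z, Z)), add(add(Z, Z), mul(Z, Z))))))))))))
  step 35: S(S(S(S(S(S(S(S(S(add(mul(Z, Z), add(add(Z, Z), mul(Z, Z))))))))))))
  step 36: S(S(S(S(S(S(S(S(S(add(Z, add(add(Z, Z), mul(Z, Z))))))))))))
  step 37: S(S(S(S(S(S(S(S(S(add(add(Z, Z), mul(Z, Z)))))))))))
  step 38: S(S(S(S(S(S(S(S(S(add(Z, mul(Z, Z)))))))))))
  step 39: S(S(S(S(S(S(S(S(S(mul(Z, Z))))))))))
  step 40: S^9(Z)

Answer: DIFFERENT — A ⇓ S^6(Z), B ⇓ S^9(Z)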